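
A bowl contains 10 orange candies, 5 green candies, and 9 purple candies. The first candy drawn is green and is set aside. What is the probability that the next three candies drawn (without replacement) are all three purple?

With the first candy removed, 9 purple remain out of 23.
P = 9/23 × 8/22 × 7/21 = 504/10626 = 12/253.

12/253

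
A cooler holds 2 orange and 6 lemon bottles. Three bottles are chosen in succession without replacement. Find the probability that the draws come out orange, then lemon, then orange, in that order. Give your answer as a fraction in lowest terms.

1/28

Each draw changes the counts, so multiply the conditional probabilities along the sequence:
P = 2/8 × 6/7 × 1/6 = 12/336 = 1/28.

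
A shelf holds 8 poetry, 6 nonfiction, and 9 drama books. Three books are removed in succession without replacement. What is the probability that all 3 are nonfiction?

P = 6/23 × 5/22 × 4/21 = 120/10626 = 20/1771.

20/1771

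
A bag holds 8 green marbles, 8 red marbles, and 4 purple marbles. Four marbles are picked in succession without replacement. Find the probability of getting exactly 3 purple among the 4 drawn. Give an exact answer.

One ordering (purple drawn first) has probability 4/20 × 3/19 × 2/18 × 16/17 = 384/116280 = 16/4845.
There are C(4,3) = 4 such orderings, each equally likely, so P = 4 × 16/4845 = 64/4845.

64/4845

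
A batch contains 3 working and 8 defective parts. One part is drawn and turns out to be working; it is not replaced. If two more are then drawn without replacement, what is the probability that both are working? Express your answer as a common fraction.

1/45

With the first part removed, 2 working remain out of 10.
P = 2/10 × 1/9 = 2/90 = 1/45.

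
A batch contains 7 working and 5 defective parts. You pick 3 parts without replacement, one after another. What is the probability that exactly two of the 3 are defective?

One ordering (defective drawn first) has probability 5/12 × 4/11 × 7/10 = 140/1320 = 7/66.
There are C(3,2) = 3 such orderings, each equally likely, so P = 3 × 7/66 = 7/22.

7/22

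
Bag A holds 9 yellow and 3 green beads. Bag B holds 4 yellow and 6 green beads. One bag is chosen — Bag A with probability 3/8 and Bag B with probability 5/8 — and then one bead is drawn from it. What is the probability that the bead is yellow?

From Bag A: P(yellow) = 9/12.
From Bag B: P(yellow) = 4/10.
Total probability = (3/8)(9/12) + (5/8)(4/10) = 17/32.

17/32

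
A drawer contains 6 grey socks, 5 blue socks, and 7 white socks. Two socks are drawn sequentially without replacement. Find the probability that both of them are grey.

P = 6/18 × 5/17 = 30/306 = 5/51.

5/51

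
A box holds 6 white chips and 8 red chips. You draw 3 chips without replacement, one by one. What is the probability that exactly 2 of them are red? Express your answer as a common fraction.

One ordering (red drawn first) has probability 8/14 × 7/13 × 6/12 = 336/2184 = 2/13.
There are C(3,2) = 3 such orderings, each equally likely, so P = 3 × 2/13 = 6/13.

6/13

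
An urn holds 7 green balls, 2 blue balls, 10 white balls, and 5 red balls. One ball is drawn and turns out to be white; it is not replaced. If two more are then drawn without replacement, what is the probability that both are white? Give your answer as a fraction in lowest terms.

With the first ball removed, 9 white remain out of 23.
P = 9/23 × 8/22 = 72/506 = 36/253.

36/253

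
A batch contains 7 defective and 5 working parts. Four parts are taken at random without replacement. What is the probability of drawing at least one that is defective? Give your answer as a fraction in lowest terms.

P(no defective) = 5/12 × 4/11 × 3/10 × 2/9 = 120/11880 = 1/99.
P(at least one) = 1 − 1/99 = 98/99.

98/99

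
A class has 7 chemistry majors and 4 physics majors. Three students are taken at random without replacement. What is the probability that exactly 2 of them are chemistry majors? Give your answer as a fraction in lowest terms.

One ordering (chemistry majors drawn first) has probability 7/11 × 6/10 × 4/9 = 168/990 = 28/165.
There are C(3,2) = 3 such orderings, each equally likely, so P = 3 × 28/165 = 28/55.

28/55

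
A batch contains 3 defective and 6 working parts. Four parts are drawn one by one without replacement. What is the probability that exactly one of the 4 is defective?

One ordering (defective drawn first) has probability 3/9 × 6/8 × 5/7 × 4/6 = 360/3024 = 5/42.
There are C(4,1) = 4 such orderings, each equally likely, so P = 4 × 5/42 = 10/21.

10/21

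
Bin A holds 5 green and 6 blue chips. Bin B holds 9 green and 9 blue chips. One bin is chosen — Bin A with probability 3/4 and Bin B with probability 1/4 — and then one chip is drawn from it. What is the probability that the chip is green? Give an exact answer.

41/88

From Bin A: P(green) = 5/11.
From Bin B: P(green) = 9/18.
Total probability = (3/4)(5/11) + (1/4)(9/18) = 41/88.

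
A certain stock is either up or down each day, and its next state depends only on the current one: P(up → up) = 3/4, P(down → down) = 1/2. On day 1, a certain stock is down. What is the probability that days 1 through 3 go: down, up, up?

3/8

Day 1 is given. For each transition, use the conditional probability from the current state:
P(up | down) = 1/2; P(up | up) = 3/4.
P = 1/2 × 3/4 = 3/8.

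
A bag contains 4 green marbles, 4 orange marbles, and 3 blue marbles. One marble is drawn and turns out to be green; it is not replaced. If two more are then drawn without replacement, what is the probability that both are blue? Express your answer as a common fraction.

After the first draw, 3 of the remaining 10 marbles are blue.
P = 3/10 × 2/9 = 6/90 = 1/15.

1/15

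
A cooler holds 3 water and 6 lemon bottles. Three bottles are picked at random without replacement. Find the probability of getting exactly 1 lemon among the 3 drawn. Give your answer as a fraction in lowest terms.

One ordering (lemon drawn first) has probability 6/9 × 3/8 × 2/7 = 36/504 = 1/14.
There are C(3,1) = 3 such orderings, each equally likely, so P = 3 × 1/14 = 3/14.

3/14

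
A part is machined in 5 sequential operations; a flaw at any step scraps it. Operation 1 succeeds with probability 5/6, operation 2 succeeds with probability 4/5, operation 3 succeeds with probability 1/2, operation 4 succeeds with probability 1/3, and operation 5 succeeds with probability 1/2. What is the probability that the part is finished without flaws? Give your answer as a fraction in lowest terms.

The events are sequential, so multiply the conditional probabilities:
P = 5/6 × 4/5 × 1/2 × 1/3 × 1/2 = 20/360 = 1/18.

1/18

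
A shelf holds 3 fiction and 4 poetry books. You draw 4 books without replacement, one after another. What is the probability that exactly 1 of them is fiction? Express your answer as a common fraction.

12/35

One ordering (fiction drawn first) has probability 3/7 × 4/6 × 3/5 × 2/4 = 72/840 = 3/35.
There are C(4,1) = 4 such orderings, each equally likely, so P = 4 × 3/35 = 12/35.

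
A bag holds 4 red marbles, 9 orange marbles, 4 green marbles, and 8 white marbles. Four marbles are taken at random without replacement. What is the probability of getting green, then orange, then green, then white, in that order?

18/6325

Multiply the probability of each draw given the previous ones:
P = 4/25 × 9/24 × 3/23 × 8/22 = 864/303600 = 18/6325.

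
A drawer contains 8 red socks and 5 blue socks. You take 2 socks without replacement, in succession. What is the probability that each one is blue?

P(every draw is blue) = 5/13 × 4/12 = 20/156 = 5/39.

5/39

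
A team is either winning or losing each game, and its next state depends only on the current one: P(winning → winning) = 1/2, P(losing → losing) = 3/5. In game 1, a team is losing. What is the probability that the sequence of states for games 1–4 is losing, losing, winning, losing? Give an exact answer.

3/25

Game 1 is given. For each transition, use the conditional probability from the current state:
P(losing | losing) = 3/5; P(winning | losing) = 2/5; P(losing | winning) = 1/2.
P = 3/5 × 2/5 × 1/2 = 6/50 = 3/25.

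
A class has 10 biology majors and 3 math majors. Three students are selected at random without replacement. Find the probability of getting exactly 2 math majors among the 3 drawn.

15/143

One ordering (math majors drawn first) has probability 3/13 × 2/12 × 10/11 = 60/1716 = 5/143.
There are C(3,2) = 3 such orderings, each equally likely, so P = 3 × 5/143 = 15/143.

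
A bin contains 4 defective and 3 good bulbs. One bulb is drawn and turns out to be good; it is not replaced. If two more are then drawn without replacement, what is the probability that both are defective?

After the first draw, 4 of the remaining 6 bulbs are defective.
P = 4/6 × 3/5 = 12/30 = 2/5.

2/5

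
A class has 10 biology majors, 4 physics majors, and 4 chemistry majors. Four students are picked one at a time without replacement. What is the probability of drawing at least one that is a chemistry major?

P(no chemistry majors) = 14/18 × 13/17 × 12/16 × 11/15 = 24024/73440 = 1001/3060.
P(at least one) = 1 − 1001/3060 = 2059/3060.

2059/3060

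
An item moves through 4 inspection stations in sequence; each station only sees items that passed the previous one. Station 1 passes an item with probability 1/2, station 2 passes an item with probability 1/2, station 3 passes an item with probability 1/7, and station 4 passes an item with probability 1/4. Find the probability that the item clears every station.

The events are sequential, so multiply the conditional probabilities:
P = 1/2 × 1/2 × 1/7 × 1/4 = 1/112.

1/112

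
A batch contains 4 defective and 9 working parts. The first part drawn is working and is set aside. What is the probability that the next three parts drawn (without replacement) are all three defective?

1/55

With the first part removed, 4 defective remain out of 12.
P = 4/12 × 3/11 × 2/10 = 24/1320 = 1/55.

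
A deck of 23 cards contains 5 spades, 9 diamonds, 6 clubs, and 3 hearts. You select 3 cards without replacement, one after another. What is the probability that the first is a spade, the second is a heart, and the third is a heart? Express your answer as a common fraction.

Multiply the probability of each draw given the previous ones:
P = 5/23 × 3/22 × 2/21 = 30/10626 = 5/1771.

5/1771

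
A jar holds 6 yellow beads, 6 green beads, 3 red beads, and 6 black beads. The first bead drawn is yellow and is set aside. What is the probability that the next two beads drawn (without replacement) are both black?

3/38

With the first bead removed, 6 black remain out of 20.
P = 6/20 × 5/19 = 30/380 = 3/38.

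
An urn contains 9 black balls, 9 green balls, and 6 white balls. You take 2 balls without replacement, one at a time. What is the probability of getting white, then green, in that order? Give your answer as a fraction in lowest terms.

Chain rule:
P = 6/24 × 9/23 = 54/552 = 9/92.

9/92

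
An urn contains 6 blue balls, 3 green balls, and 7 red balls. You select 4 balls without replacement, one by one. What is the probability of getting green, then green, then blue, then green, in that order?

Multiply the probability of each draw given the previous ones:
P = 3/16 × 2/15 × 6/14 × 1/13 = 36/43680 = 3/3640.

3/3640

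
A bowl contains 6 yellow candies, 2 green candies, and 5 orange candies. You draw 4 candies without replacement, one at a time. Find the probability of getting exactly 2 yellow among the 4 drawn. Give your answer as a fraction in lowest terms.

One ordering (yellow drawn first) has probability 6/13 × 5/12 × 7/11 × 6/10 = 1260/17160 = 21/286.
There are C(4,2) = 6 such orderings, each equally likely, so P = 6 × 21/286 = 63/143.

63/143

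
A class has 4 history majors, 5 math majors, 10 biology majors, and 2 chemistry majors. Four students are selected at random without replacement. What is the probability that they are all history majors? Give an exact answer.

P(every draw is a history major) = 4/21 × 3/20 × 2/19 × 1/18 = 24/143640 = 1/5985.

1/5985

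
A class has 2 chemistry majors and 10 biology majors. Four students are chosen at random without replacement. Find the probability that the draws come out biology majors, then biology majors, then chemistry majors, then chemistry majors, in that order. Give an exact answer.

1/66

Chain rule:
P = 10/12 × 9/11 × 2/10 × 1/9 = 180/11880 = 1/66.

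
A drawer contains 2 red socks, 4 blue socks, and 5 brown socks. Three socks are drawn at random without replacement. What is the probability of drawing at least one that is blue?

26/33

P(no blue) = 7/11 × 6/10 × 5/9 = 210/990 = 7/33.
P(at least one) = 1 − 7/33 = 26/33.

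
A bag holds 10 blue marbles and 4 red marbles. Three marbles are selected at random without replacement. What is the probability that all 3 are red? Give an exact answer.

1/91

P = 4/14 × 3/13 × 2/12 = 24/2184 = 1/91.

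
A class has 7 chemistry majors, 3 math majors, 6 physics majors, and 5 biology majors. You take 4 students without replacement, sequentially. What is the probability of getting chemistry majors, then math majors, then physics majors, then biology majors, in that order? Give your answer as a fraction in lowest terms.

Multiply the probability of each draw given the previous ones:
P = 7/21 × 3/20 × 6/19 × 5/18 = 630/143640 = 1/228.

1/228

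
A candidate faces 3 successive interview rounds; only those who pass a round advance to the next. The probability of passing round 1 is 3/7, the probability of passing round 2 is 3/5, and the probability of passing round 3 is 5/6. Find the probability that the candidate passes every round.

Multiplying along the chain,
P = 3/7 × 3/5 × 5/6 = 45/210 = 3/14.

3/14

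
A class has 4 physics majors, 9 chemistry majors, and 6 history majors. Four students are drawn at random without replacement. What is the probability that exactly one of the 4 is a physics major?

455/969

One ordering (a physics major drawn first) has probability 4/19 × 15/18 × 14/17 × 13/16 = 10920/93024 = 455/3876.
There are C(4,1) = 4 such orderings, each equally likely, so P = 4 × 455/3876 = 455/969.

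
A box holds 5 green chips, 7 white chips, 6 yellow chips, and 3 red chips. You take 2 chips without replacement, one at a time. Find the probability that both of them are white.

P(every draw is white) = 7/21 × 6/20 = 42/420 = 1/10.

1/10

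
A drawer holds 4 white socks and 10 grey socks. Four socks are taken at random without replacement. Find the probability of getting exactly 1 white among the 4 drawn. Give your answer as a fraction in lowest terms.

One ordering (white drawn first) has probability 4/14 × 10/13 × 9/12 × 8/11 = 2880/24024 = 120/1001.
There are C(4,1) = 4 such orderings, each equally likely, so P = 4 × 120/1001 = 480/1001.

480/1001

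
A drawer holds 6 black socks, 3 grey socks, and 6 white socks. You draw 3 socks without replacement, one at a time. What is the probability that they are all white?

4/91

P = 6/15 × 5/14 × 4/13 = 120/2730 = 4/91.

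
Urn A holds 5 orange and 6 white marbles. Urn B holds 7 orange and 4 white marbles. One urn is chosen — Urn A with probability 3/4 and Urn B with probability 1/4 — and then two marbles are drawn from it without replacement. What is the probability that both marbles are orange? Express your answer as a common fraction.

51/220

From Urn A: P(both orange) = (5/11)(4/10) = 2/11.
From Urn B: P(both orange) = (7/11)(6/10) = 21/55.
Total probability = (3/4)(2/11) + (1/4)(21/55) = 51/220.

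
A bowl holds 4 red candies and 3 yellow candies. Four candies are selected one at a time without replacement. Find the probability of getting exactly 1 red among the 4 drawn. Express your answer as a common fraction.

One ordering (red drawn first) has probability 4/7 × 3/6 × 2/5 × 1/4 = 24/840 = 1/35.
There are C(4,1) = 4 such orderings, each equally likely, so P = 4 × 1/35 = 4/35.

4/35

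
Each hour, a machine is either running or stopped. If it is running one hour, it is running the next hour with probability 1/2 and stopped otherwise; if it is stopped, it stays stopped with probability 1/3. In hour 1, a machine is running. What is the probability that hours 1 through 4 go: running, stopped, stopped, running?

1/9

Hour 1 is given. For each transition, use the conditional probability from the current state:
P(stopped | running) = 1/2; P(stopped | stopped) = 1/3; P(running | stopped) = 2/3.
P = 1/2 × 1/3 × 2/3 = 2/18 = 1/9.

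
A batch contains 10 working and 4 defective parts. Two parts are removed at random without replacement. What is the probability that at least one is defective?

P(no defective) = 10/14 × 9/13 = 90/182 = 45/91.
P(at least one) = 1 − 45/91 = 46/91.

46/91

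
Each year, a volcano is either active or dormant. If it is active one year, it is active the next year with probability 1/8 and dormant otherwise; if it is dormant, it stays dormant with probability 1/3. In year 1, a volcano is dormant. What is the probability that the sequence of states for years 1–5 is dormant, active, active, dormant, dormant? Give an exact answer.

7/288

Year 1 is given. For each transition, use the conditional probability from the current state:
P(active | dormant) = 2/3; P(active | active) = 1/8; P(dormant | active) = 7/8; P(dormant | dormant) = 1/3.
P = 2/3 × 1/8 × 7/8 × 1/3 = 14/576 = 7/288.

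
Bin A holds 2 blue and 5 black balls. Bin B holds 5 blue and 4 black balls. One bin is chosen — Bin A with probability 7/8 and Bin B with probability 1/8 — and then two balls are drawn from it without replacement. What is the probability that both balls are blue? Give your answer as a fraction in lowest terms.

11/144

From Bin A: P(both blue) = (2/7)(1/6) = 1/21.
From Bin B: P(both blue) = (5/9)(4/8) = 5/18.
Total probability = (7/8)(1/21) + (1/8)(5/18) = 11/144.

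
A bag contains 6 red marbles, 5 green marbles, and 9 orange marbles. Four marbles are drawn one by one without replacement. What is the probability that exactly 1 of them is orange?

99/323

One ordering (orange drawn first) has probability 9/20 × 11/19 × 10/18 × 9/17 = 8910/116280 = 99/1292.
There are C(4,1) = 4 such orderings, each equally likely, so P = 4 × 99/1292 = 99/323.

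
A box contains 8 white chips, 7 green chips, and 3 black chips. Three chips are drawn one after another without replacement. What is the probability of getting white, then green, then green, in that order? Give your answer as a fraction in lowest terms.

7/102

Multiply the probability of each draw given the previous ones:
P = 8/18 × 7/17 × 6/16 = 336/4896 = 7/102.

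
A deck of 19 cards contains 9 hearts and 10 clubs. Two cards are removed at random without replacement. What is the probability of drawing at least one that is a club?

P(no clubs) = 9/19 × 8/18 = 72/342 = 4/19.
P(at least one) = 1 − 4/19 = 15/19.

15/19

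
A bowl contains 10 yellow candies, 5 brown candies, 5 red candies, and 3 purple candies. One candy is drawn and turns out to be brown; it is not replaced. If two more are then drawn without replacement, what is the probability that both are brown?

2/77

After the first draw, 4 of the remaining 22 candies are brown.
P = 4/22 × 3/21 = 12/462 = 2/77.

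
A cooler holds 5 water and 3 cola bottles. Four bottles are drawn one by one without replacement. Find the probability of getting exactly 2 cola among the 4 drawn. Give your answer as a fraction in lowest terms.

One ordering (cola drawn first) has probability 3/8 × 2/7 × 5/6 × 4/5 = 120/1680 = 1/14.
There are C(4,2) = 6 such orderings, each equally likely, so P = 6 × 1/14 = 3/7.

3/7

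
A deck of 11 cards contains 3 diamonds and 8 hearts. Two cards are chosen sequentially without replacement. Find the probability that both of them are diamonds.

P(all diamonds) = 3/11 × 2/10 = 6/110 = 3/55.

3/55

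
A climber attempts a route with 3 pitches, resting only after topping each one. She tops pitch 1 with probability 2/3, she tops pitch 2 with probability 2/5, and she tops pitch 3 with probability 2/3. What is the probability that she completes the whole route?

8/45

Each stage is reached only if all earlier stages succeed, so
P = 2/3 × 2/5 × 2/3 = 8/45.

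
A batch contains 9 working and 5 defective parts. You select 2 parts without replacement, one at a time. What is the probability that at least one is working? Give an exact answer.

P(no working) = 5/14 × 4/13 = 20/182 = 10/91.
P(at least one) = 1 − 10/91 = 81/91.

81/91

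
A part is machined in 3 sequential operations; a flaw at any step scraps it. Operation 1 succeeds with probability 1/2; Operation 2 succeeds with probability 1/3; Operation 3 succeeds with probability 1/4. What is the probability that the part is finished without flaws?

The events are sequential, so multiply the conditional probabilities:
P = 1/2 × 1/3 × 1/4 = 1/24.

1/24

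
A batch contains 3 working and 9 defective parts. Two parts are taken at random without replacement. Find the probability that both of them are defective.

6/11

P = 9/12 × 8/11 = 72/132 = 6/11.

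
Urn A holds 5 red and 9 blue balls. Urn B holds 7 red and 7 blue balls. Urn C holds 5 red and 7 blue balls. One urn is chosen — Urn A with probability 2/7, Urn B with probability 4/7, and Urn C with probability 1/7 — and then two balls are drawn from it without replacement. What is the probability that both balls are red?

299/1617

From Urn A: P(both red) = (5/14)(4/13) = 10/91.
From Urn B: P(both red) = (7/14)(6/13) = 3/13.
From Urn C: P(both red) = (5/12)(4/11) = 5/33.
Total probability = (2/7)(10/91) + (4/7)(3/13) + (1/7)(5/33) = 299/1617.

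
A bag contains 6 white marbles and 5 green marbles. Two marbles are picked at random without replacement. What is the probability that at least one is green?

P(no green) = 6/11 × 5/10 = 30/110 = 3/11.
P(at least one) = 1 − 3/11 = 8/11.

8/11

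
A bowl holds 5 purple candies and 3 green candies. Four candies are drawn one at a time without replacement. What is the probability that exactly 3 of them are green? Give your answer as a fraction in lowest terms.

One ordering (green drawn first) has probability 3/8 × 2/7 × 1/6 × 5/5 = 30/1680 = 1/56.
There are C(4,3) = 4 such orderings, each equally likely, so P = 4 × 1/56 = 1/14.

1/14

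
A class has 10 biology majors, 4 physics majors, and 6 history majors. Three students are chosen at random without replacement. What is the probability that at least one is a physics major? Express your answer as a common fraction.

P(no physics majors) = 16/20 × 15/19 × 14/18 = 3360/6840 = 28/57.
P(at least one) = 1 − 28/57 = 29/57.

29/57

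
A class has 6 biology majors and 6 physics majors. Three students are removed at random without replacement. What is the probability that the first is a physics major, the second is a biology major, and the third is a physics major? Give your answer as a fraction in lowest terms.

3/22

Multiply the probability of each draw given the previous ones:
P = 6/12 × 6/11 × 5/10 = 180/1320 = 3/22.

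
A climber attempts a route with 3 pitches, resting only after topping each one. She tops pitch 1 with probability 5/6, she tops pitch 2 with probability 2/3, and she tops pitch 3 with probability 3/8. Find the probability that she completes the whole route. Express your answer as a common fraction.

5/24

Multiplying along the chain,
P = 5/6 × 2/3 × 3/8 = 30/144 = 5/24.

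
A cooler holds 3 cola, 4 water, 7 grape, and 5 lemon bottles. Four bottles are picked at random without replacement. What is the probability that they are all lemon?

5/3876

P = 5/19 × 4/18 × 3/17 × 2/16 = 120/93024 = 5/3876.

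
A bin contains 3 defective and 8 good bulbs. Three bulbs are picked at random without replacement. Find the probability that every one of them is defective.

1/165

P(all defective) = 3/11 × 2/10 × 1/9 = 6/990 = 1/165.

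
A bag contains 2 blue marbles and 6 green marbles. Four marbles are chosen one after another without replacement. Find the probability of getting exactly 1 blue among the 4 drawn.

4/7

One ordering (blue drawn first) has probability 2/8 × 6/7 × 5/6 × 4/5 = 240/1680 = 1/7.
There are C(4,1) = 4 such orderings, each equally likely, so P = 4 × 1/7 = 4/7.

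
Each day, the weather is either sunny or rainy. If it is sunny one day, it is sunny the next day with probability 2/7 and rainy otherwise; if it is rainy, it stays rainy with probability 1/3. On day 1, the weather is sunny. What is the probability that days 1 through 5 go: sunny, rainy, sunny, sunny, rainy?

Day 1 is given. For each transition, use the conditional probability from the current state:
P(rainy | sunny) = 5/7; P(sunny | rainy) = 2/3; P(sunny | sunny) = 2/7; P(rainy | sunny) = 5/7.
P = 5/7 × 2/3 × 2/7 × 5/7 = 100/1029.

100/1029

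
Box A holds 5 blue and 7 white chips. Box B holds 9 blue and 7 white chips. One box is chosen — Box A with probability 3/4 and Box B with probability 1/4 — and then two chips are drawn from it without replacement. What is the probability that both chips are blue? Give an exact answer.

From Box A: P(both blue) = (5/12)(4/11) = 5/33.
From Box B: P(both blue) = (9/16)(8/15) = 3/10.
Total probability = (3/4)(5/33) + (1/4)(3/10) = 83/440.

83/440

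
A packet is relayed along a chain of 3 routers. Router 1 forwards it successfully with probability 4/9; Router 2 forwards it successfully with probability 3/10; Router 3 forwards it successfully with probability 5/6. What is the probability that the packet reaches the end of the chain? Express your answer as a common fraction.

Multiplying along the chain,
P = 4/9 × 3/10 × 5/6 = 60/540 = 1/9.

1/9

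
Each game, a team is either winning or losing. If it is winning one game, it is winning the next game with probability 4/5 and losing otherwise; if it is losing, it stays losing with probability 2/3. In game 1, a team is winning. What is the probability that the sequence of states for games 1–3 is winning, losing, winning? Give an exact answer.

1/15

Game 1 is given. For each transition, use the conditional probability from the current state:
P(losing | winning) = 1/5; P(winning | losing) = 1/3.
P = 1/5 × 1/3 = 1/15.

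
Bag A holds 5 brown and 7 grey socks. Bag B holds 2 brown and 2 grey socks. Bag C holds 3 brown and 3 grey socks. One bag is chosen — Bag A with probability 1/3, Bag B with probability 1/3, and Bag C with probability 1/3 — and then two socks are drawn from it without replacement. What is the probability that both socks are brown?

19/110

From Bag A: P(both brown) = (5/12)(4/11) = 5/33.
From Bag B: P(both brown) = (2/4)(1/3) = 1/6.
From Bag C: P(both brown) = (3/6)(2/5) = 1/5.
Total probability = (1/3)(5/33) + (1/3)(1/6) + (1/3)(1/5) = 19/110.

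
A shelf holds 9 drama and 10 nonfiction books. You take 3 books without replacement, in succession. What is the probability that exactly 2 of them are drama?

One ordering (drama drawn first) has probability 9/19 × 8/18 × 10/17 = 720/5814 = 40/323.
There are C(3,2) = 3 such orderings, each equally likely, so P = 3 × 40/323 = 120/323.

120/323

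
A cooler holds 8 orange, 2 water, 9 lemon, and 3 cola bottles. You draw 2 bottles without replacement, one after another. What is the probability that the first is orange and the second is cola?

Multiply the probability of each draw given the previous ones:
P = 8/22 × 3/21 = 24/462 = 4/77.

4/77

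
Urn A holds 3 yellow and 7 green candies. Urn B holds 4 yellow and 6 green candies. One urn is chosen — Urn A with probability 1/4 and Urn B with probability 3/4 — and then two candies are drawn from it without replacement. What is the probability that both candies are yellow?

From Urn A: P(both yellow) = (3/10)(2/9) = 1/15.
From Urn B: P(both yellow) = (4/10)(3/9) = 2/15.
Total probability = (1/4)(1/15) + (3/4)(2/15) = 7/60.

7/60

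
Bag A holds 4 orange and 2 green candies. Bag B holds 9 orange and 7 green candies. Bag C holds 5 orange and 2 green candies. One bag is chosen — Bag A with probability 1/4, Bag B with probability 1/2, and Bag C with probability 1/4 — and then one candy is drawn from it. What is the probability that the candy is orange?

421/672

From Bag A: P(orange) = 4/6.
From Bag B: P(orange) = 9/16.
From Bag C: P(orange) = 5/7.
Total probability = (1/4)(4/6) + (1/2)(9/16) + (1/4)(5/7) = 421/672.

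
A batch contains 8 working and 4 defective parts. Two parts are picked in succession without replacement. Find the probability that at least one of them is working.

P(no working) = 4/12 × 3/11 = 12/132 = 1/11.
P(at least one) = 1 − 1/11 = 10/11.

10/11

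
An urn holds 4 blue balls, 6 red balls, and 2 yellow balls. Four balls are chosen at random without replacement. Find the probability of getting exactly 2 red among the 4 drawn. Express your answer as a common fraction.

One ordering (red drawn first) has probability 6/12 × 5/11 × 6/10 × 5/9 = 900/11880 = 5/66.
There are C(4,2) = 6 such orderings, each equally likely, so P = 6 × 5/66 = 5/11.

5/11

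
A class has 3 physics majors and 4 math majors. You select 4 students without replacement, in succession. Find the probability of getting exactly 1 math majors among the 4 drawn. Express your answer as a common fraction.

4/35

One ordering (a math major drawn first) has probability 4/7 × 3/6 × 2/5 × 1/4 = 24/840 = 1/35.
There are C(4,1) = 4 such orderings, each equally likely, so P = 4 × 1/35 = 4/35.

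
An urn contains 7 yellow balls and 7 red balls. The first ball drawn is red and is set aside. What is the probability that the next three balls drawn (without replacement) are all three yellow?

35/286

With the first ball removed, 7 yellow remain out of 13.
P = 7/13 × 6/12 × 5/11 = 210/1716 = 35/286.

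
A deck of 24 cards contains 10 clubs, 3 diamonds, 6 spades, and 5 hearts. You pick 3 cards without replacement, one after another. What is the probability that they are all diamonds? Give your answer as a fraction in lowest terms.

1/2024

P(every draw is a diamond) = 3/24 × 2/23 × 1/22 = 6/12144 = 1/2024.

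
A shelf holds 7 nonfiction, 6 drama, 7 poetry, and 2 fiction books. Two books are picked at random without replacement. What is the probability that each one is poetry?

1/11

P(all poetry) = 7/22 × 6/21 = 42/462 = 1/11.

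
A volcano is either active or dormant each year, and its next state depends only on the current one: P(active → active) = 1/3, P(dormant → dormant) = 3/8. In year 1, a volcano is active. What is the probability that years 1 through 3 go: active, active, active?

1/9

Year 1 is given. For each transition, use the conditional probability from the current state:
P(active | active) = 1/3; P(active | active) = 1/3.
P = 1/3 × 1/3 = 1/9.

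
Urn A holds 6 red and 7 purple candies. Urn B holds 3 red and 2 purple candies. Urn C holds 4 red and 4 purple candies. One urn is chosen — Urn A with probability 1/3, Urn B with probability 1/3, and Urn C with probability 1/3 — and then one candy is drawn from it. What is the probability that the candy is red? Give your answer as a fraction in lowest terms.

From Urn A: P(red) = 6/13.
From Urn B: P(red) = 3/5.
From Urn C: P(red) = 4/8.
Total probability = (1/3)(6/13) + (1/3)(3/5) + (1/3)(4/8) = 203/390.

203/390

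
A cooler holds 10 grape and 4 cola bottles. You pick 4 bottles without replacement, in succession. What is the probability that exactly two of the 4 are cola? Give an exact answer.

One ordering (cola drawn first) has probability 4/14 × 3/13 × 10/12 × 9/11 = 1080/24024 = 45/1001.
There are C(4,2) = 6 such orderings, each equally likely, so P = 6 × 45/1001 = 270/1001.

270/1001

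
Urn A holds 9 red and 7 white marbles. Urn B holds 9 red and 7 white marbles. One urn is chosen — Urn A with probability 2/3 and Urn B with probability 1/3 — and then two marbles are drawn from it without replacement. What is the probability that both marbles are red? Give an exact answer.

From Urn A: P(both red) = (9/16)(8/15) = 3/10.
From Urn B: P(both red) = (9/16)(8/15) = 3/10.
Total probability = (2/3)(3/10) + (1/3)(3/10) = 3/10.

3/10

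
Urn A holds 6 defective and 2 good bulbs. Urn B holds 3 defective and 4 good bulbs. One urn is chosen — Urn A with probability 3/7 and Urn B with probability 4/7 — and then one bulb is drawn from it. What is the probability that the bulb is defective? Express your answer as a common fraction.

From Urn A: P(defective) = 6/8.
From Urn B: P(defective) = 3/7.
Total probability = (3/7)(6/8) + (4/7)(3/7) = 111/196.

111/196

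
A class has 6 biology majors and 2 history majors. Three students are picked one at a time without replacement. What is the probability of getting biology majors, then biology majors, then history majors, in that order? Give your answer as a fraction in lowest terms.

Each draw changes the counts, so multiply the conditional probabilities along the sequence:
P = 6/8 × 5/7 × 2/6 = 60/336 = 5/28.

5/28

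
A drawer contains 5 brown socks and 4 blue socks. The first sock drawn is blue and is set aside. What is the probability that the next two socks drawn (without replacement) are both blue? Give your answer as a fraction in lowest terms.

3/28

After the first draw, 3 of the remaining 8 socks are blue.
P = 3/8 × 2/7 = 6/56 = 3/28.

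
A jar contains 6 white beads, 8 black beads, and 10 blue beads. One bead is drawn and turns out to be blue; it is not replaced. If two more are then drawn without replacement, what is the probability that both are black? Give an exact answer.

With the first bead removed, 8 black remain out of 23.
P = 8/23 × 7/22 = 56/506 = 28/253.

28/253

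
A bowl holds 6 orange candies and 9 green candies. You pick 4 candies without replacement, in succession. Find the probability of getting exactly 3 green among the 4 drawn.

One ordering (green drawn first) has probability 9/15 × 8/14 × 7/13 × 6/12 = 3024/32760 = 6/65.
There are C(4,3) = 4 such orderings, each equally likely, so P = 4 × 6/65 = 24/65.

24/65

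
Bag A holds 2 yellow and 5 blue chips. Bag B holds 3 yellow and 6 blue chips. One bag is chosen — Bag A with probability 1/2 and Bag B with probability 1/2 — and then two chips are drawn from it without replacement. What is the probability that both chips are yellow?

From Bag A: P(both yellow) = (2/7)(1/6) = 1/21.
From Bag B: P(both yellow) = (3/9)(2/8) = 1/12.
Total probability = (1/2)(1/21) + (1/2)(1/12) = 11/168.

11/168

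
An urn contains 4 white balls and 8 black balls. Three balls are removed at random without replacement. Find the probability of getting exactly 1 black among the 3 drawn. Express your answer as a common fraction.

One ordering (black drawn first) has probability 8/12 × 4/11 × 3/10 = 96/1320 = 4/55.
There are C(3,1) = 3 such orderings, each equally likely, so P = 3 × 4/55 = 12/55.

12/55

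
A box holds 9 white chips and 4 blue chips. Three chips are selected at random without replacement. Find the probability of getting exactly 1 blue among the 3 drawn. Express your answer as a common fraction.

One ordering (blue drawn first) has probability 4/13 × 9/12 × 8/11 = 288/1716 = 24/143.
There are C(3,1) = 3 such orderings, each equally likely, so P = 3 × 24/143 = 72/143.

72/143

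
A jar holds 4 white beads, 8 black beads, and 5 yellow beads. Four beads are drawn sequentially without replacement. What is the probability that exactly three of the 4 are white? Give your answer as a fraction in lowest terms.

13/595

One ordering (white drawn first) has probability 4/17 × 3/16 × 2/15 × 13/14 = 312/57120 = 13/2380.
There are C(4,3) = 4 such orderings, each equally likely, so P = 4 × 13/2380 = 13/595.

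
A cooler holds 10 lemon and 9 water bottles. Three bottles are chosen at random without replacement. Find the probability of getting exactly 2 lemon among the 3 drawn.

135/323

One ordering (lemon drawn first) has probability 10/19 × 9/18 × 9/17 = 810/5814 = 45/323.
There are C(3,2) = 3 such orderings, each equally likely, so P = 3 × 45/323 = 135/323.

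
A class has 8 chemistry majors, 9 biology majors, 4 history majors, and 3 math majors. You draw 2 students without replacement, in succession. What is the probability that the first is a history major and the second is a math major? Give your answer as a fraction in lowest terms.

Multiply the probability of each draw given the previous ones:
P = 4/24 × 3/23 = 12/552 = 1/46.

1/46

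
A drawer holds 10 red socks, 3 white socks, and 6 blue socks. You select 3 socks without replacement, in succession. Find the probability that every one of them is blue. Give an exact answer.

P = 6/19 × 5/18 × 4/17 = 120/5814 = 20/969.

20/969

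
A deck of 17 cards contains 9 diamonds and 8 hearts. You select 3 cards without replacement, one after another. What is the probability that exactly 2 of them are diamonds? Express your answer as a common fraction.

36/85

One ordering (diamonds drawn first) has probability 9/17 × 8/16 × 8/15 = 576/4080 = 12/85.
There are C(3,2) = 3 such orderings, each equally likely, so P = 3 × 12/85 = 36/85.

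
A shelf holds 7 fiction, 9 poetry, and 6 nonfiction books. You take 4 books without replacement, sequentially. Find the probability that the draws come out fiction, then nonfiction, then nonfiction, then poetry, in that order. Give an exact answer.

9/836

Chain rule:
P = 7/22 × 6/21 × 5/20 × 9/19 = 1890/175560 = 9/836.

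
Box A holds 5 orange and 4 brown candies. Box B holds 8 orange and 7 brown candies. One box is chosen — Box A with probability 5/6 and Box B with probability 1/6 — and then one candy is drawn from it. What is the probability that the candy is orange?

149/270

From Box A: P(orange) = 5/9.
From Box B: P(orange) = 8/15.
Total probability = (5/6)(5/9) + (1/6)(8/15) = 149/270.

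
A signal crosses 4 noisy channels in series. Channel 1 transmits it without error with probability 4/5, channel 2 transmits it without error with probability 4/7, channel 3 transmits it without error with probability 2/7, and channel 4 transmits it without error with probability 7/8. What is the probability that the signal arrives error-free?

Each stage is reached only if all earlier stages succeed, so
P = 4/5 × 4/7 × 2/7 × 7/8 = 224/1960 = 4/35.

4/35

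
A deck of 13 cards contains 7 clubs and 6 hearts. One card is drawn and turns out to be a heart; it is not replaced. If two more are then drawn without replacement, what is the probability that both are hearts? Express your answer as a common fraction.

With the first card removed, 5 hearts remain out of 12.
P = 5/12 × 4/11 = 20/132 = 5/33.

5/33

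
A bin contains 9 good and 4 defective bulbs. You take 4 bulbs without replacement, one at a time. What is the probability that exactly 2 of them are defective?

216/715

One ordering (defective drawn first) has probability 4/13 × 3/12 × 9/11 × 8/10 = 864/17160 = 36/715.
There are C(4,2) = 6 such orderings, each equally likely, so P = 6 × 36/715 = 216/715.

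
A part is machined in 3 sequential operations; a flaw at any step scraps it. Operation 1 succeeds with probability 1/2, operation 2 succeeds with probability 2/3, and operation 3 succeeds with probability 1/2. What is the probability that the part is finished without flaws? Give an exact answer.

Multiplying along the chain,
P = 1/2 × 2/3 × 1/2 = 2/12 = 1/6.

1/6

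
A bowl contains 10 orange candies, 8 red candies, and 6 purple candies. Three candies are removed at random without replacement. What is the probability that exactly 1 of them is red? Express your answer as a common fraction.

120/253

One ordering (red drawn first) has probability 8/24 × 16/23 × 15/22 = 1920/12144 = 40/253.
There are C(3,1) = 3 such orderings, each equally likely, so P = 3 × 40/253 = 120/253.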